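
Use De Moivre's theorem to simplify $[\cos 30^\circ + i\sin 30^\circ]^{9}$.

By De Moivre: z^n = r^n(cos(nθ) + i sin(nθ))
= 1^9(cos(9*30°) + i sin(9*30°))
= 1(cos 270° + i sin 270°)
= -i


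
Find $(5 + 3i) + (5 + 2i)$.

(5 + 5) + (3 + 2)i = 10 + 5i


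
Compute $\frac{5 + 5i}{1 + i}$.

Multiply numerator and denominator by conjugate (1 - i):
= (5 + 5i)(1 - i) / (1^2 + 1^2)
= (10) / 2
= 5


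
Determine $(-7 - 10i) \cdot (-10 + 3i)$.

(a1*a2 - b1*b2) + (a1*b2 + b1*a2)i
= (70 - (-30)) + (-21 + 100)i
= 100 + 79i


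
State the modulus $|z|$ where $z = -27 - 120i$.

|z| = sqrt(a^2 + b^2) = sqrt((-27)^2 + (-120)^2) = sqrt(15129) = 123


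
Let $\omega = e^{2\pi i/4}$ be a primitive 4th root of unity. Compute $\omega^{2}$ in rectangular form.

ω^2 = e^(2πi·2/4) = e^(i·1π)
= cos(1π) + i sin(1π)
= -1


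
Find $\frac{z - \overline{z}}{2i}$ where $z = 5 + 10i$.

z - conjugate(z) = 2bi
(z - conjugate(z))/(2i) = 2bi/(2i) = b = 10


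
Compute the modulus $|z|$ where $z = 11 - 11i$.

|z| = sqrt(a^2 + b^2) = sqrt(11^2 + (-11)^2) = sqrt(242) = sqrt(242)


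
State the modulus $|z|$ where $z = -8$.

|z| = sqrt(a^2 + b^2) = sqrt((-8)^2 + 0^2) = sqrt(64) = 8


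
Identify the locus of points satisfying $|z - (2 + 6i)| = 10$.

|z - z0| = r describes a circle centered at z0 with radius r
Here z0 = 2 + 6i and r = 10
Locus: Circle centered at (2, 6) with radius 10


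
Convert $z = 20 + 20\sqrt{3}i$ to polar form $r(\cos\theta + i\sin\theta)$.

r = |z| = sqrt(a^2 + b^2) = sqrt((20)^2 + (20*sqrt(3))^2) = sqrt(400 + 1200) = sqrt(1600) = 40
θ = arctan(b/a) = arctan(34.641/20) (quadrant-adjusted) = 60°
z = 40(cos 60° + i sin 60°)


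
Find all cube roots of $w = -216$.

|w| = 216, arg(w) = 180°
Root modulus = 216^(1/3) = 6
Root arguments: θ_k = (180° + 360°k)/3 for k = 0, 1, ..., 2
Roots: 3 + 3*sqrt(3)i, -6, 3 - 3*sqrt(3)i


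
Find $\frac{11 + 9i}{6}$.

Divisor is real, so divide each part by 6:
= 11/6 + (3/2)i


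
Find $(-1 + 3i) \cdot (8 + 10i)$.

(a1*a2 - b1*b2) + (a1*b2 + b1*a2)i
= (-8 - 30) + (-10 + 24)i
= -38 + 14i


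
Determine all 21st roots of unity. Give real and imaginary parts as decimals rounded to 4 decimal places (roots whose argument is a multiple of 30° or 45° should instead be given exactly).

ω_k = e^(2πik/21) = cos(2πk/21) + i sin(2πk/21) for k = 0, 1, ..., 20
Roots: 1, 0.9556 + 0.2948i, 0.8262 + 0.5633i, 0.6235 + 0.7818i, 0.3653 + 0.9309i, 0.0747 + 0.9972i, -0.2225 + 0.9749i, -1/2 + (sqrt(3)/2)i, -0.7331 + 0.6802i, -0.9010 + 0.4339i, -0.9888 + 0.1490i, -0.9888 - 0.1490i, -0.9010 - 0.4339i, -0.7331 - 0.6802i, -1/2 - (sqrt(3)/2)i, -0.2225 - 0.9749i, 0.0747 - 0.9972i, 0.3653 - 0.9309i, 0.6235 - 0.7818i, 0.8262 - 0.5633i, 0.9556 - 0.2948i


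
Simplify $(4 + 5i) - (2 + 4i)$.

(4 - 2) + (5 - 4)i = 2 + i


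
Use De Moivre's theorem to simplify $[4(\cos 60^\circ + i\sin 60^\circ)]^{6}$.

By De Moivre: z^n = r^n(cos(nθ) + i sin(nθ))
= 4^6(cos(6*60°) + i sin(6*60°))
= 4096(cos 0° + i sin 0°)
= 4096


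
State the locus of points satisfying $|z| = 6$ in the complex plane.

|z| = 6 means sqrt(x^2 + y^2) = 6
This is a circle of radius 6 centered at the origin


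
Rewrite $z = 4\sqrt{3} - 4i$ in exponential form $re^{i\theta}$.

r = |z| = sqrt((4*sqrt(3))^2 + (-4)^2) = sqrt(48 + 16) = sqrt(64) = 8
θ = arctan(b/a) = arctan(-4/6.9282) (quadrant-adjusted) = -30° = -π/6
z = 8e^(-i*π/6)


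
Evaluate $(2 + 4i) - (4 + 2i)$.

(2 - 4) + (4 - 2)i = -2 + 2i


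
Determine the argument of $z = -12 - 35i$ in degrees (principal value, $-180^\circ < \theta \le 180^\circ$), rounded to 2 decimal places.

θ = arctan(b/a) = arctan(-35/-12) (quadrant-adjusted) = -108.92°


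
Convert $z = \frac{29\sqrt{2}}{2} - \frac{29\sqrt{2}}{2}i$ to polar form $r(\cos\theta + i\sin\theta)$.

r = |z| = sqrt(a^2 + b^2) = sqrt((29*sqrt(2)/2)^2 + (-29*sqrt(2)/2)^2) = sqrt(841/2 + 841/2) = sqrt(841) = 29
θ = arctan(b/a) = arctan(-20.5061/20.5061) (quadrant-adjusted) = 315°
z = 29(cos 315° + i sin 315°)


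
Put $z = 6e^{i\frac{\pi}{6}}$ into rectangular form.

a = r cos θ = 6 * sqrt(3)/2 = 3*sqrt(3)
b = r sin θ = 6 * 1/2 = 3
z = 3*sqrt(3) + 3i


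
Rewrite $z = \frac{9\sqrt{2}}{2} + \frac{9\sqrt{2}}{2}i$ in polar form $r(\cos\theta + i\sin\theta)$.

r = |z| = sqrt(a^2 + b^2) = sqrt((9*sqrt(2)/2)^2 + (9*sqrt(2)/2)^2) = sqrt(81/2 + 81/2) = sqrt(81) = 9
θ = arctan(b/a) = arctan(6.364/6.364) (quadrant-adjusted) = 45°
z = 9(cos 45° + i sin 45°)


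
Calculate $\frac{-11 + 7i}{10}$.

Divisor is real, so divide each part by 10:
= -11/10 + (7/10)i


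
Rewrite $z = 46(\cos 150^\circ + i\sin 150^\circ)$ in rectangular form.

a = r cos θ = 46 * -sqrt(3)/2 = -23*sqrt(3)
b = r sin θ = 46 * 1/2 = 23
z = -23*sqrt(3) + 23i


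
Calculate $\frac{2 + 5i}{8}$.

Divisor is real, so divide each part by 8:
= 1/4 + (5/8)i


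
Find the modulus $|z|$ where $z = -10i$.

|z| = sqrt(a^2 + b^2) = sqrt(0^2 + (-10)^2) = sqrt(100) = 10


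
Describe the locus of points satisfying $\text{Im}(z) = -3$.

Im(z) = y where z = x + yi; the equation y = -3 is satisfied by all points with that y-coordinate
Locus: Horizontal line y = -3


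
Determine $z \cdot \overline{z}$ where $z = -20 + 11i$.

z * conjugate(z) = |z|^2 = a^2 + b^2
= (-20)^2 + 11^2 = 521


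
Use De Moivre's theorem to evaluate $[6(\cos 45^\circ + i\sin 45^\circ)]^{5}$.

By De Moivre: z^n = r^n(cos(nθ) + i sin(nθ))
= 6^5(cos(5*45°) + i sin(5*45°))
= 7776(cos 225° + i sin 225°)
= -3888*sqrt(2) - 3888*sqrt(2)i


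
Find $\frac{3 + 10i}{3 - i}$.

Multiply numerator and denominator by conjugate (3 + i):
= (3 + 10i)(3 + i) / (3^2 + (-1)^2)
= (-1 + 33i) / 10
= -1/10 + (33/10)i


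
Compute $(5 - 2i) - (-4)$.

(5 - (-4)) + (-2 - 0)i = 9 - 2i


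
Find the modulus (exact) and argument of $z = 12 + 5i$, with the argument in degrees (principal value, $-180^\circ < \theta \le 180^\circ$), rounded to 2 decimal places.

|z| = sqrt(12^2 + 5^2) = 13
arg(z) = arctan(b/a) = arctan(5/12) (quadrant-adjusted) = 22.62°


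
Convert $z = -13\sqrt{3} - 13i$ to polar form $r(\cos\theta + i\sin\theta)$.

r = |z| = sqrt(a^2 + b^2) = sqrt((-13*sqrt(3))^2 + (-13)^2) = sqrt(507 + 169) = sqrt(676) = 26
θ = arctan(b/a) = arctan(-13/-22.5167) (quadrant-adjusted) = 210°
z = 26(cos 210° + i sin 210°)


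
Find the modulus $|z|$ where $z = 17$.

|z| = sqrt(a^2 + b^2) = sqrt(17^2 + 0^2) = sqrt(289) = 17


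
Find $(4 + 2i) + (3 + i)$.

(4 + 3) + (2 + 1)i = 7 + 3i


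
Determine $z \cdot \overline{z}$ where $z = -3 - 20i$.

z * conjugate(z) = |z|^2 = a^2 + b^2
= (-3)^2 + (-20)^2 = 409


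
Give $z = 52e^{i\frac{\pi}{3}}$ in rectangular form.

a = r cos θ = 52 * 1/2 = 26
b = r sin θ = 52 * sqrt(3)/2 = 26*sqrt(3)
z = 26 + 26*sqrt(3)i


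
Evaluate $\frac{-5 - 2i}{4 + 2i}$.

Multiply numerator and denominator by conjugate (4 - 2i):
= (-5 - 2i)(4 - 2i) / (4^2 + 2^2)
= (-24 + 2i) / 20
Divide through by 2: (-12 + i) / 10
= -6/5 + (1/10)i


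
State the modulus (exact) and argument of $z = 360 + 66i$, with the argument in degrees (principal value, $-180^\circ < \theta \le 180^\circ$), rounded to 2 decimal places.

|z| = sqrt(360^2 + 66^2) = 366
arg(z) = arctan(b/a) = arctan(66/360) (quadrant-adjusted) = 10.39°


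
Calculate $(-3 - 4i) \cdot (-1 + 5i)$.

(a1*a2 - b1*b2) + (a1*b2 + b1*a2)i
= (3 - (-20)) + (-15 + 4)i
= 23 - 11i


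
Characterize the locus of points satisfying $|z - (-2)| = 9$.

|z - z0| = r describes a circle centered at z0 with radius r
Here z0 = -2 and r = 9
Locus: Circle centered at (-2, 0) with radius 9


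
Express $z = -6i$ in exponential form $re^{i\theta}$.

r = |z| = sqrt((0)^2 + (-6)^2) = sqrt(0 + 36) = sqrt(36) = 6
a = 0 and b < 0, so z lies on the negative imaginary axis: θ = -90° = -π/2
z = 6e^(-i*π/2)


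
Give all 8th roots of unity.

ω_k = e^(2πik/8) = cos(2πk/8) + i sin(2πk/8) for k = 0, 1, ..., 7
Roots: 1, sqrt(2)/2 + (sqrt(2)/2)i, i, -sqrt(2)/2 + (sqrt(2)/2)i, -1, -sqrt(2)/2 - (sqrt(2)/2)i, -i, sqrt(2)/2 - (sqrt(2)/2)i


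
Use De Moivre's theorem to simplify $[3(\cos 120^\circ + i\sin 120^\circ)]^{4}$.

By De Moivre: z^n = r^n(cos(nθ) + i sin(nθ))
= 3^4(cos(4*120°) + i sin(4*120°))
= 81(cos 120° + i sin 120°)
= -81/2 + (81*sqrt(3)/2)i


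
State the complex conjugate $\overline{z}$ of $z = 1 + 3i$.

If z = a + bi, then conjugate(z) = a - bi
conjugate(1 + 3i) = 1 - 3i


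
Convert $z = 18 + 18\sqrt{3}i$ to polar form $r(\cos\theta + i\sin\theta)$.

r = |z| = sqrt(a^2 + b^2) = sqrt((18)^2 + (18*sqrt(3))^2) = sqrt(324 + 972) = sqrt(1296) = 36
θ = arctan(b/a) = arctan(31.1769/18) (quadrant-adjusted) = 60°
z = 36(cos 60° + i sin 60°)


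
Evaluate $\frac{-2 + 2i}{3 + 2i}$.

Multiply numerator and denominator by conjugate (3 - 2i):
= (-2 + 2i)(3 - 2i) / (3^2 + 2^2)
= (-2 + 10i) / 13
= -2/13 + (10/13)i


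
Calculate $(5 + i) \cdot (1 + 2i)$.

(a1*a2 - b1*b2) + (a1*b2 + b1*a2)i
= (5 - 2) + (10 + 1)i
= 3 + 11i


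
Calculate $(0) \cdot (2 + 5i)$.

(a1*a2 - b1*b2) + (a1*b2 + b1*a2)i
= (0 - 0) + (0 + 0)i
= 0


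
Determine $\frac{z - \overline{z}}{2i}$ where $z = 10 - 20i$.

z - conjugate(z) = 2bi
(z - conjugate(z))/(2i) = 2bi/(2i) = b = -20


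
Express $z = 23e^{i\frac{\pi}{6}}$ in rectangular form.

a = r cos θ = 23 * sqrt(3)/2 = 23*sqrt(3)/2
b = r sin θ = 23 * 1/2 = 23/2
z = 23*sqrt(3)/2 + (23/2)i


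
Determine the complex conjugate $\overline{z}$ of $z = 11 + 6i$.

If z = a + bi, then conjugate(z) = a - bi
conjugate(11 + 6i) = 11 - 6i


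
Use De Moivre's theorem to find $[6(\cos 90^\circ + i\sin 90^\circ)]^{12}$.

By De Moivre: z^n = r^n(cos(nθ) + i sin(nθ))
= 6^12(cos(12*90°) + i sin(12*90°))
= 2176782336(cos 0° + i sin 0°)
= 2176782336


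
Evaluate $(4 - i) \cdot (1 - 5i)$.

(a1*a2 - b1*b2) + (a1*b2 + b1*a2)i
= (4 - 5) + (-20 + (-1))i
= -1 - 21i


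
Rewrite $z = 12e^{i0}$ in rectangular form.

a = r cos θ = 12 * 1 = 12
b = r sin θ = 12 * 0 = 0
z = 12


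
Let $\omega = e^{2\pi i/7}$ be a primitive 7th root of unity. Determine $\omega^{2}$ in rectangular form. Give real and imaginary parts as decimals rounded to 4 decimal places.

ω^2 = e^(2πi·2/7) = e^(i·4π/7)
= cos(4π/7) + i sin(4π/7)
= -0.2225 + 0.9749i


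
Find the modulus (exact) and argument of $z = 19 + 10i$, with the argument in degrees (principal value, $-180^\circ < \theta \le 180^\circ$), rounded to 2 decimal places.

|z| = sqrt(19^2 + 10^2) = sqrt(461)
arg(z) = arctan(b/a) = arctan(10/19) (quadrant-adjusted) = 27.76°


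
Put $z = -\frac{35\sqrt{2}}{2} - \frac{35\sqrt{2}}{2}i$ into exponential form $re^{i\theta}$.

r = |z| = sqrt((-35*sqrt(2)/2)^2 + (-35*sqrt(2)/2)^2) = sqrt(1225/2 + 1225/2) = sqrt(1225) = 35
θ = arctan(b/a) = arctan(-24.7487/-24.7487) (quadrant-adjusted) = 225° = 5π/4
z = 35e^(i*5π/4)


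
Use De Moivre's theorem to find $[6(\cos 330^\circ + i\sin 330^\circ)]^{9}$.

By De Moivre: z^n = r^n(cos(nθ) + i sin(nθ))
= 6^9(cos(9*330°) + i sin(9*330°))
= 10077696(cos 90° + i sin 90°)
= 10077696i


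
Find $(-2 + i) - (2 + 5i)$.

(-2 - 2) + (1 - 5)i = -4 - 4i


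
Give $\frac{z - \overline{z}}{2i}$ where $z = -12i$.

z - conjugate(z) = 2bi
(z - conjugate(z))/(2i) = 2bi/(2i) = b = -12


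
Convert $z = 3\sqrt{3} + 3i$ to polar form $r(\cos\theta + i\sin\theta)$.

r = |z| = sqrt(a^2 + b^2) = sqrt((3*sqrt(3))^2 + (3)^2) = sqrt(27 + 9) = sqrt(36) = 6
θ = arctan(b/a) = arctan(3/5.1962) (quadrant-adjusted) = 30°
z = 6(cos 30° + i sin 30°)


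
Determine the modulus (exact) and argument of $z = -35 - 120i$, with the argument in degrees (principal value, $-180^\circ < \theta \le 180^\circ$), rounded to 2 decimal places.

|z| = sqrt((-35)^2 + (-120)^2) = 125
arg(z) = arctan(b/a) = arctan(-120/-35) (quadrant-adjusted) = -106.26°


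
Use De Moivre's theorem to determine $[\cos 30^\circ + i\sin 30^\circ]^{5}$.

By De Moivre: z^n = r^n(cos(nθ) + i sin(nθ))
= 1^5(cos(5*30°) + i sin(5*30°))
= 1(cos 150° + i sin 150°)
= -sqrt(3)/2 + (1/2)i


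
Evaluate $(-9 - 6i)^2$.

(a + bi)^2 = a^2 - b^2 + 2abi
= (-9)^2 - (-6)^2 + 2*(-9)*(-6)i
= 45 + 108i


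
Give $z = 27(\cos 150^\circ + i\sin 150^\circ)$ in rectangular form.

a = r cos θ = 27 * -sqrt(3)/2 = -27*sqrt(3)/2
b = r sin θ = 27 * 1/2 = 27/2
z = -27*sqrt(3)/2 + (27/2)i


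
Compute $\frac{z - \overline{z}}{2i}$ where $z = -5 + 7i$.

z - conjugate(z) = 2bi
(z - conjugate(z))/(2i) = 2bi/(2i) = b = 7


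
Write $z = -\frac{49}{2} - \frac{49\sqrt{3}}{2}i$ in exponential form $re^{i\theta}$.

r = |z| = sqrt((-49/2)^2 + (-49*sqrt(3)/2)^2) = sqrt(2401/4 + 7203/4) = sqrt(2401) = 49
θ = arctan(b/a) = arctan(-42.4352/-24.5) (quadrant-adjusted) = -120° = -2π/3
z = 49e^(-i*2π/3)


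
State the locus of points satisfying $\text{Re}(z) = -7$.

Re(z) = x where z = x + yi; the equation x = -7 is satisfied by all points with that x-coordinate
Locus: Vertical line x = -7


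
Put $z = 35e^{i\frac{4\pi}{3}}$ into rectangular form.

a = r cos θ = 35 * -1/2 = -35/2
b = r sin θ = 35 * -sqrt(3)/2 = -35*sqrt(3)/2
z = -35/2 - (35*sqrt(3)/2)i


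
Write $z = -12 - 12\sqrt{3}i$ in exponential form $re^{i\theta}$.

r = |z| = sqrt((-12)^2 + (-12*sqrt(3))^2) = sqrt(144 + 432) = sqrt(576) = 24
θ = arctan(b/a) = arctan(-20.7846/-12) (quadrant-adjusted) = -120° = -2π/3
z = 24e^(-i*2π/3)


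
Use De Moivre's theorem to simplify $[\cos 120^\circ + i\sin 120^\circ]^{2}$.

By De Moivre: z^n = r^n(cos(nθ) + i sin(nθ))
= 1^2(cos(2*120°) + i sin(2*120°))
= 1(cos 240° + i sin 240°)
= -1/2 - (sqrt(3)/2)i


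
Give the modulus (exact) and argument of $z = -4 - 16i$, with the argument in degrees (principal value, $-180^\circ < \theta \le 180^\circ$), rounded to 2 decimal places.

|z| = sqrt((-4)^2 + (-16)^2) = sqrt(272)
arg(z) = arctan(b/a) = arctan(-16/-4) (quadrant-adjusted) = -104.04°


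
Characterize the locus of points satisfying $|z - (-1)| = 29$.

|z - z0| = r describes a circle centered at z0 with radius r
Here z0 = -1 and r = 29
Locus: Circle centered at (-1, 0) with radius 29


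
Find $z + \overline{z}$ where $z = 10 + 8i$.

z + conjugate(z) = (a + bi) + (a - bi) = 2a
= 2 * 10 = 20


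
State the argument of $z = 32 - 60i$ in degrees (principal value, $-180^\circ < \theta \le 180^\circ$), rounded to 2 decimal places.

θ = arctan(b/a) = arctan(-60/32) (quadrant-adjusted) = -61.93°


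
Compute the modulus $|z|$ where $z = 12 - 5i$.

|z| = sqrt(a^2 + b^2) = sqrt(12^2 + (-5)^2) = sqrt(169) = 13


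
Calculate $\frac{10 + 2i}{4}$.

Divisor is real, so divide each part by 4:
= 5/2 + (1/2)i


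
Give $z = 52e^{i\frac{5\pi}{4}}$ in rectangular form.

a = r cos θ = 52 * -sqrt(2)/2 = -26*sqrt(2)
b = r sin θ = 52 * -sqrt(2)/2 = -26*sqrt(2)
z = -26*sqrt(2) - 26*sqrt(2)i


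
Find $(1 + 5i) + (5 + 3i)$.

(1 + 5) + (5 + 3)i = 6 + 8i


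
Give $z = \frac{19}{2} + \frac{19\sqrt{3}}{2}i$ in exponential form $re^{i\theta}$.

r = |z| = sqrt((19/2)^2 + (19*sqrt(3)/2)^2) = sqrt(361/4 + 1083/4) = sqrt(361) = 19
θ = arctan(b/a) = arctan(16.4545/9.5) (quadrant-adjusted) = 60° = π/3
z = 19e^(i*π/3)


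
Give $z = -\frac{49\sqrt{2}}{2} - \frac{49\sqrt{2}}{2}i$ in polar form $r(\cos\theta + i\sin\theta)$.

r = |z| = sqrt(a^2 + b^2) = sqrt((-49*sqrt(2)/2)^2 + (-49*sqrt(2)/2)^2) = sqrt(2401/2 + 2401/2) = sqrt(2401) = 49
θ = arctan(b/a) = arctan(-34.6482/-34.6482) (quadrant-adjusted) = 225°
z = 49(cos 225° + i sin 225°)


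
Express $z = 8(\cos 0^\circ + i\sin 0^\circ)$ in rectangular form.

a = r cos θ = 8 * 1 = 8
b = r sin θ = 8 * 0 = 0
z = 8


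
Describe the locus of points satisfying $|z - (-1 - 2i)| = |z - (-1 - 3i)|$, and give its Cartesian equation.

|z - z1| = |z - z2| means z is equidistant from z1 and z2,
i.e. the perpendicular bisector of the segment from (-1, -2) to (-1, -3) (midpoint (-1, -5/2)).
With z = x + yi, square both sides:
(x - (-1))^2 + (y - (-2))^2 = (x - (-1))^2 + (y - (-3))^2
The x^2 and y^2 terms cancel: 0x + (-2)y = 10 - 5 = 5
Simplify: y = -5/2
Locus: Perpendicular bisector of the segment from (-1, -2) to (-1, -3): the line y = -5/2


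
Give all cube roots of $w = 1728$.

|w| = 1728, arg(w) = 0°
Root modulus = 1728^(1/3) = 12
Root arguments: θ_k = (0° + 360°k)/3 for k = 0, 1, ..., 2
Roots: 12, -6 + 6*sqrt(3)i, -6 - 6*sqrt(3)i


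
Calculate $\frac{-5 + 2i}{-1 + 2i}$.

Multiply numerator and denominator by conjugate (-1 - 2i):
= (-5 + 2i)(-1 - 2i) / ((-1)^2 + 2^2)
= (9 + 8i) / 5
= 9/5 + (8/5)i


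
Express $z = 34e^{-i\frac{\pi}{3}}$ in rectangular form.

a = r cos θ = 34 * 1/2 = 17
b = r sin θ = 34 * -sqrt(3)/2 = -17*sqrt(3)
z = 17 - 17*sqrt(3)i


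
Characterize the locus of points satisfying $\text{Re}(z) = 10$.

Re(z) = x where z = x + yi; the equation x = 10 is satisfied by all points with that x-coordinate
Locus: Vertical line x = 10


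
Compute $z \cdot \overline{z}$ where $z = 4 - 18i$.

z * conjugate(z) = |z|^2 = a^2 + b^2
= 4^2 + (-18)^2 = 340


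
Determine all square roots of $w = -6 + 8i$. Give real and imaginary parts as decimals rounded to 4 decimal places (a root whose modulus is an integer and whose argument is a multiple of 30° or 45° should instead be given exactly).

|w| = 10, arg(w) ≈ 126.869898°
Root modulus = 10^(1/2) ≈ 3.162278
Root arguments: θ_k = (arg(w) + 360°k)/2 for k = 0, 1, ..., 1
Compute each root as (root modulus)(cos θ_k + i sin θ_k) using full-precision intermediates, then round to 4 decimal places.
Roots: 1.4142 + 2.8284i, -1.4142 - 2.8284i


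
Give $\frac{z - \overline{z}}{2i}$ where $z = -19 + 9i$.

z - conjugate(z) = 2bi
(z - conjugate(z))/(2i) = 2bi/(2i) = b = 9


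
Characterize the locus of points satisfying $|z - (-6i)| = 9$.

|z - z0| = r describes a circle centered at z0 with radius r
Here z0 = -6i and r = 9
Locus: Circle centered at (0, -6) with radius 9


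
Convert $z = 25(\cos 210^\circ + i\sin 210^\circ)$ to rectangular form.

a = r cos θ = 25 * -sqrt(3)/2 = -25*sqrt(3)/2
b = r sin θ = 25 * -1/2 = -25/2
z = -25*sqrt(3)/2 - (25/2)i


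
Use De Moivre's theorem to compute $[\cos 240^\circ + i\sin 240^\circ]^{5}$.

By De Moivre: z^n = r^n(cos(nθ) + i sin(nθ))
= 1^5(cos(5*240°) + i sin(5*240°))
= 1(cos 120° + i sin 120°)
= -1/2 + (sqrt(3)/2)i


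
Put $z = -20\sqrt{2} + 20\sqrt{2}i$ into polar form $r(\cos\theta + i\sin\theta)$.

r = |z| = sqrt(a^2 + b^2) = sqrt((-20*sqrt(2))^2 + (20*sqrt(2))^2) = sqrt(800 + 800) = sqrt(1600) = 40
θ = arctan(b/a) = arctan(28.2843/-28.2843) (quadrant-adjusted) = 135°
z = 40(cos 135° + i sin 135°)


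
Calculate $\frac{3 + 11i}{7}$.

Divisor is real, so divide each part by 7:
= 3/7 + (11/7)i


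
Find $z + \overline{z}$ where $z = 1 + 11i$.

z + conjugate(z) = (a + bi) + (a - bi) = 2a
= 2 * 1 = 2


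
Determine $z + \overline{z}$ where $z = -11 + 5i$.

z + conjugate(z) = (a + bi) + (a - bi) = 2a
= 2 * (-11) = -22


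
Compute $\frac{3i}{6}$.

Divisor is real, so divide each part by 6:
= 0 + (1/2)i


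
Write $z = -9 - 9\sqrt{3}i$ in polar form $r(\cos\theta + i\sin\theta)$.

r = |z| = sqrt(a^2 + b^2) = sqrt((-9)^2 + (-9*sqrt(3))^2) = sqrt(81 + 243) = sqrt(324) = 18
θ = arctan(b/a) = arctan(-15.5885/-9) (quadrant-adjusted) = 240°
z = 18(cos 240° + i sin 240°)


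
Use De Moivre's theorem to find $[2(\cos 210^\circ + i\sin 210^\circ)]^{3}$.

By De Moivre: z^n = r^n(cos(nθ) + i sin(nθ))
= 2^3(cos(3*210°) + i sin(3*210°))
= 8(cos 270° + i sin 270°)
= -8i


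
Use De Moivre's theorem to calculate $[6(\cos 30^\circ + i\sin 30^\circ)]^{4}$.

By De Moivre: z^n = r^n(cos(nθ) + i sin(nθ))
= 6^4(cos(4*30°) + i sin(4*30°))
= 1296(cos 120° + i sin 120°)
= -648 + 648*sqrt(3)i


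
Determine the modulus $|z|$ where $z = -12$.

|z| = sqrt(a^2 + b^2) = sqrt((-12)^2 + 0^2) = sqrt(144) = 12


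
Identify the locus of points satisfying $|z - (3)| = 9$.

|z - z0| = r describes a circle centered at z0 with radius r
Here z0 = 3 and r = 9
Locus: Circle centered at (3, 0) with radius 9


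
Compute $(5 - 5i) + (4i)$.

(5 + 0) + (-5 + 4)i = 5 - i


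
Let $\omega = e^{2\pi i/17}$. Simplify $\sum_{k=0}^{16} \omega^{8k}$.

Let ζ = ω^8 = e^(2πi·8/17). Since 17 ∤ 8, ζ ≠ 1.
Sum = Σ_{k=0}^{16} ζ^k = (ζ^17 - 1)/(ζ - 1) = (ω^{8·17} - 1)/(ζ - 1) = (1 - 1)/(ζ - 1) = 0


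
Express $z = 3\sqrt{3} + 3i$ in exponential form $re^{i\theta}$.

r = |z| = sqrt((3*sqrt(3))^2 + (3)^2) = sqrt(27 + 9) = sqrt(36) = 6
θ = arctan(b/a) = arctan(3/5.1962) (quadrant-adjusted) = 30° = π/6
z = 6e^(i*π/6)


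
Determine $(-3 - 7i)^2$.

(a + bi)^2 = a^2 - b^2 + 2abi
= (-3)^2 - (-7)^2 + 2*(-3)*(-7)i
= -40 + 42i


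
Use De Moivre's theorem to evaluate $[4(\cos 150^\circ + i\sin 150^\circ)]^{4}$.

By De Moivre: z^n = r^n(cos(nθ) + i sin(nθ))
= 4^4(cos(4*150°) + i sin(4*150°))
= 256(cos 240° + i sin 240°)
= -128 - 128*sqrt(3)i


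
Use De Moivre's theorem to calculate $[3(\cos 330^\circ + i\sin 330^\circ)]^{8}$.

By De Moivre: z^n = r^n(cos(nθ) + i sin(nθ))
= 3^8(cos(8*330°) + i sin(8*330°))
= 6561(cos 120° + i sin 120°)
= -6561/2 + (6561*sqrt(3)/2)i


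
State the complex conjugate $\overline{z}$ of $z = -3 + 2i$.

If z = a + bi, then conjugate(z) = a - bi
conjugate(-3 + 2i) = -3 - 2i


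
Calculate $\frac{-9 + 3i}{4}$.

Divisor is real, so divide each part by 4:
= -9/4 + (3/4)i


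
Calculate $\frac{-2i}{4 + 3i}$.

Multiply numerator and denominator by conjugate (4 - 3i):
= (-2i)(4 - 3i) / (4^2 + 3^2)
= (-6 - 8i) / 25
= -6/25 - (8/25)i


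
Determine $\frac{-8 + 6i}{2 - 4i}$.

Multiply numerator and denominator by conjugate (2 + 4i):
= (-8 + 6i)(2 + 4i) / (2^2 + (-4)^2)
= (-40 - 20i) / 20
= -2 - i


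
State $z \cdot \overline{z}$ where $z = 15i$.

z * conjugate(z) = |z|^2 = a^2 + b^2
= 0^2 + 15^2 = 225


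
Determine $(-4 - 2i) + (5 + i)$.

(-4 + 5) + (-2 + 1)i = 1 - i


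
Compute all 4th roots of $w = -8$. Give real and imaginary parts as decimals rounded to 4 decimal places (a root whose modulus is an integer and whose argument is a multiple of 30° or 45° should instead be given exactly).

|w| = 8, arg(w) = 180°
Root modulus = 8^(1/4) ≈ 1.681793
Root arguments: θ_k = (180° + 360°k)/4 for k = 0, 1, ..., 3
Compute each root as (root modulus)(cos θ_k + i sin θ_k) using full-precision intermediates, then round to 4 decimal places.
Roots: 1.1892 + 1.1892i, -1.1892 + 1.1892i, -1.1892 - 1.1892i, 1.1892 - 1.1892i


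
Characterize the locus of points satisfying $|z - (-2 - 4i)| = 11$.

|z - z0| = r describes a circle centered at z0 with radius r
Here z0 = -2 - 4i and r = 11
Locus: Circle centered at (-2, -4) with radius 11


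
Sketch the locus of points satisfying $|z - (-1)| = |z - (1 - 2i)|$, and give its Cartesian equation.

|z - z1| = |z - z2| means z is equidistant from z1 and z2,
i.e. the perpendicular bisector of the segment from (-1, 0) to (1, -2) (midpoint (0, -1)).
With z = x + yi, square both sides:
(x - (-1))^2 + (y - 0)^2 = (x - 1)^2 + (y - (-2))^2
The x^2 and y^2 terms cancel: 4x + (-4)y = 5 - 1 = 4
Simplify: x - y = 1
Locus: Perpendicular bisector of the segment from (-1, 0) to (1, -2): the line x - y = 1


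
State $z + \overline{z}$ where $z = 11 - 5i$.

z + conjugate(z) = (a + bi) + (a - bi) = 2a
= 2 * 11 = 22


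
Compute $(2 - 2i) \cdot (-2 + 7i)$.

(a1*a2 - b1*b2) + (a1*b2 + b1*a2)i
= (-4 - (-14)) + (14 + 4)i
= 10 + 18i


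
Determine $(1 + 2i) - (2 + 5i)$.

(1 - 2) + (2 - 5)i = -1 - 3i


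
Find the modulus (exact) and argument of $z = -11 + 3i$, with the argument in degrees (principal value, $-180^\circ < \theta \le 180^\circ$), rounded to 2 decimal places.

|z| = sqrt((-11)^2 + 3^2) = sqrt(130)
arg(z) = arctan(b/a) = arctan(3/-11) (quadrant-adjusted) = 164.74°


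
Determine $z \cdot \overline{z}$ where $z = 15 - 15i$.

z * conjugate(z) = |z|^2 = a^2 + b^2
= 15^2 + (-15)^2 = 450


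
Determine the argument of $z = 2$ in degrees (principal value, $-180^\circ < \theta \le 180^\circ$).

b = 0 and a > 0, so z lies on the positive real axis: θ = 0°


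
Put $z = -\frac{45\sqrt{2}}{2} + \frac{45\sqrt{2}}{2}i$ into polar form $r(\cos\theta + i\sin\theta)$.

r = |z| = sqrt(a^2 + b^2) = sqrt((-45*sqrt(2)/2)^2 + (45*sqrt(2)/2)^2) = sqrt(2025/2 + 2025/2) = sqrt(2025) = 45
θ = arctan(b/a) = arctan(31.8198/-31.8198) (quadrant-adjusted) = 135°
z = 45(cos 135° + i sin 135°)


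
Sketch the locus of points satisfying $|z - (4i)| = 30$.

|z - z0| = r describes a circle centered at z0 with radius r
Here z0 = 4i and r = 30
Locus: Circle centered at (0, 4) with radius 30


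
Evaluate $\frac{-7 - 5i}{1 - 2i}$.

Multiply numerator and denominator by conjugate (1 + 2i):
= (-7 - 5i)(1 + 2i) / (1^2 + (-2)^2)
= (3 - 19i) / 5
= 3/5 - (19/5)i


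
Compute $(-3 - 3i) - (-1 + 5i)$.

(-3 - (-1)) + (-3 - 5)i = -2 - 8i


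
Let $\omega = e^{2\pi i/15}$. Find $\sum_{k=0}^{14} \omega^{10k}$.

Let ζ = ω^10 = e^(2πi·10/15). Since 15 ∤ 10, ζ ≠ 1.
Sum = Σ_{k=0}^{14} ζ^k = (ζ^15 - 1)/(ζ - 1) = (ω^{10·15} - 1)/(ζ - 1) = (1 - 1)/(ζ - 1) = 0


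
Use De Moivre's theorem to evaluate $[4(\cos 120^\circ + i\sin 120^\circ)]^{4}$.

By De Moivre: z^n = r^n(cos(nθ) + i sin(nθ))
= 4^4(cos(4*120°) + i sin(4*120°))
= 256(cos 120° + i sin 120°)
= -128 + 128*sqrt(3)i


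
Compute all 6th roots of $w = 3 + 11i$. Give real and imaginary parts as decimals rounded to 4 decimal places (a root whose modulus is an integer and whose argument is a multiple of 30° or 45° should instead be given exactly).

|w| = sqrt(130) ≈ 11.401754, arg(w) ≈ 74.744881°
Root modulus = sqrt(130)^(1/6) ≈ 1.500244
Root arguments: θ_k = (arg(w) + 360°k)/6 for k = 0, 1, ..., 5
Compute each root as (root modulus)(cos θ_k + i sin θ_k) using full-precision intermediates, then round to 4 decimal places.
Roots: 1.4649 + 0.3236i, 0.4522 + 1.4305i, -1.0127 + 1.1068i, -1.4649 - 0.3236i, -0.4522 - 1.4305i, 1.0127 - 1.1068i


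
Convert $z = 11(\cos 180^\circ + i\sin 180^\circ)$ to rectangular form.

a = r cos θ = 11 * -1 = -11
b = r sin θ = 11 * 0 = 0
z = -11


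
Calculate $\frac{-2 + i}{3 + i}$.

Multiply numerator and denominator by conjugate (3 - i):
= (-2 + i)(3 - i) / (3^2 + 1^2)
= (-5 + 5i) / 10
Divide through by 5: (-1 + i) / 2
= -1/2 + (1/2)i


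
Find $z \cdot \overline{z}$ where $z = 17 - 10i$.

z * conjugate(z) = |z|^2 = a^2 + b^2
= 17^2 + (-10)^2 = 389


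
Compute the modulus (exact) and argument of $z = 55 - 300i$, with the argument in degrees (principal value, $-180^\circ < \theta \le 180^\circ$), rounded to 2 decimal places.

|z| = sqrt(55^2 + (-300)^2) = 305
arg(z) = arctan(b/a) = arctan(-300/55) (quadrant-adjusted) = -79.61°


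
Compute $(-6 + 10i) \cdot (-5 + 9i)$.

(a1*a2 - b1*b2) + (a1*b2 + b1*a2)i
= (30 - 90) + (-54 + (-50))i
= -60 - 104i


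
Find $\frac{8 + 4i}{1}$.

Divisor is real, so divide each part by 1:
= 8 + 4i


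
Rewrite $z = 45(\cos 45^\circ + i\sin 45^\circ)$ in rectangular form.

a = r cos θ = 45 * sqrt(2)/2 = 45*sqrt(2)/2
b = r sin θ = 45 * sqrt(2)/2 = 45*sqrt(2)/2
z = 45*sqrt(2)/2 + (45*sqrt(2)/2)i


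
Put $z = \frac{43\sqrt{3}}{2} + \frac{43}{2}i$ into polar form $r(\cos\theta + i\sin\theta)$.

r = |z| = sqrt(a^2 + b^2) = sqrt((43*sqrt(3)/2)^2 + (43/2)^2) = sqrt(5547/4 + 1849/4) = sqrt(1849) = 43
θ = arctan(b/a) = arctan(21.5/37.2391) (quadrant-adjusted) = 30°
z = 43(cos 30° + i sin 30°)


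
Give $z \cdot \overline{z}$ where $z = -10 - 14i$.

z * conjugate(z) = |z|^2 = a^2 + b^2
= (-10)^2 + (-14)^2 = 296


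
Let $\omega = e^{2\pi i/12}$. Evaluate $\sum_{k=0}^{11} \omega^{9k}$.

Let ζ = ω^9 = e^(2πi·9/12). Since 12 ∤ 9, ζ ≠ 1.
Sum = Σ_{k=0}^{11} ζ^k = (ζ^12 - 1)/(ζ - 1) = (ω^{9·12} - 1)/(ζ - 1) = (1 - 1)/(ζ - 1) = 0


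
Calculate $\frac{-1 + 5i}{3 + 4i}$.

Multiply numerator and denominator by conjugate (3 - 4i):
= (-1 + 5i)(3 - 4i) / (3^2 + 4^2)
= (17 + 19i) / 25
= 17/25 + (19/25)i


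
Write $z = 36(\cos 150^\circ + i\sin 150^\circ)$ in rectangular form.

a = r cos θ = 36 * -sqrt(3)/2 = -18*sqrt(3)
b = r sin θ = 36 * 1/2 = 18
z = -18*sqrt(3) + 18i


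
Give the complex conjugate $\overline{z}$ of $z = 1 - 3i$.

If z = a + bi, then conjugate(z) = a - bi
conjugate(1 - 3i) = 1 + 3i


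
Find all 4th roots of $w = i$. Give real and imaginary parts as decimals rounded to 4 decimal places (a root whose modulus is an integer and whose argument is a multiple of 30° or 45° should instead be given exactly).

|w| = 1, arg(w) = 90°
Root modulus = 1^(1/4) = 1
Root arguments: θ_k = (90° + 360°k)/4 for k = 0, 1, ..., 3
Compute each root as (root modulus)(cos θ_k + i sin θ_k) using full-precision intermediates, then round to 4 decimal places.
Roots: 0.9239 + 0.3827i, -0.3827 + 0.9239i, -0.9239 - 0.3827i, 0.3827 - 0.9239i


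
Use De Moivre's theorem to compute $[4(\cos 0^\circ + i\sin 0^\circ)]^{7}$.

By De Moivre: z^n = r^n(cos(nθ) + i sin(nθ))
= 4^7(cos(7*0°) + i sin(7*0°))
= 16384(cos 0° + i sin 0°)
= 16384


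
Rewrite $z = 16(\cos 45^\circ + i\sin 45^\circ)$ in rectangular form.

a = r cos θ = 16 * sqrt(2)/2 = 8*sqrt(2)
b = r sin θ = 16 * sqrt(2)/2 = 8*sqrt(2)
z = 8*sqrt(2) + 8*sqrt(2)i


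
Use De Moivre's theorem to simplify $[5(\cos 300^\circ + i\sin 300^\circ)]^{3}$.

By De Moivre: z^n = r^n(cos(nθ) + i sin(nθ))
= 5^3(cos(3*300°) + i sin(3*300°))
= 125(cos 180° + i sin 180°)
= -125


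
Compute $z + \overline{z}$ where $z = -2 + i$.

z + conjugate(z) = (a + bi) + (a - bi) = 2a
= 2 * (-2) = -4


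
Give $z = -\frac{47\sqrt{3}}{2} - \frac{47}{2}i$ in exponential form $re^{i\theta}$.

r = |z| = sqrt((-47*sqrt(3)/2)^2 + (-47/2)^2) = sqrt(6627/4 + 2209/4) = sqrt(2209) = 47
θ = arctan(b/a) = arctan(-23.5/-40.7032) (quadrant-adjusted) = 210° = 7π/6
z = 47e^(i*7π/6)


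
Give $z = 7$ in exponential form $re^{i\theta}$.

r = |z| = sqrt((7)^2 + (0)^2) = sqrt(49 + 0) = sqrt(49) = 7
b = 0 and a > 0, so z lies on the positive real axis: θ = 0
z = 7e^(i*0) = 7


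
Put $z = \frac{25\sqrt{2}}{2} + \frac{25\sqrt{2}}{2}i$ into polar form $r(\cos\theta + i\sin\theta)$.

r = |z| = sqrt(a^2 + b^2) = sqrt((25*sqrt(2)/2)^2 + (25*sqrt(2)/2)^2) = sqrt(625/2 + 625/2) = sqrt(625) = 25
θ = arctan(b/a) = arctan(17.6777/17.6777) (quadrant-adjusted) = 45°
z = 25(cos 45° + i sin 45°)


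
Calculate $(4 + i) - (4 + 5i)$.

(4 - 4) + (1 - 5)i = -4i


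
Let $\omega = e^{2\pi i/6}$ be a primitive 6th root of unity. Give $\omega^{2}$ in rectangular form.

ω^2 = e^(2πi·2/6) = e^(i·2π/3)
= cos(2π/3) + i sin(2π/3)
= -1/2 + (sqrt(3)/2)i


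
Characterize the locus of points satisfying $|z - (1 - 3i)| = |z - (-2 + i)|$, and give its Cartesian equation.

|z - z1| = |z - z2| means z is equidistant from z1 and z2,
i.e. the perpendicular bisector of the segment from (1, -3) to (-2, 1) (midpoint (-1/2, -1)).
With z = x + yi, square both sides:
(x - 1)^2 + (y - (-3))^2 = (x - (-2))^2 + (y - 1)^2
The x^2 and y^2 terms cancel: -6x + 8y = 5 - 10 = -5
Simplify: 6x - 8y = 5
Locus: Perpendicular bisector of the segment from (1, -3) to (-2, 1): the line 6x - 8y = 5


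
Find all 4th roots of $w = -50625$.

|w| = 50625, arg(w) = 180°
Root modulus = 50625^(1/4) = 15
Root arguments: θ_k = (180° + 360°k)/4 for k = 0, 1, ..., 3
Roots: 15*sqrt(2)/2 + (15*sqrt(2)/2)i, -15*sqrt(2)/2 + (15*sqrt(2)/2)i, -15*sqrt(2)/2 - (15*sqrt(2)/2)i, 15*sqrt(2)/2 - (15*sqrt(2)/2)i


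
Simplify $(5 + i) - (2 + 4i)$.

(5 - 2) + (1 - 4)i = 3 - 3i


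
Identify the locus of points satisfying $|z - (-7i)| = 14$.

|z - z0| = r describes a circle centered at z0 with radius r
Here z0 = -7i and r = 14
Locus: Circle centered at (0, -7) with radius 14


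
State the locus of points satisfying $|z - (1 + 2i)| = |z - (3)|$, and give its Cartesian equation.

|z - z1| = |z - z2| means z is equidistant from z1 and z2,
i.e. the perpendicular bisector of the segment from (1, 2) to (3, 0) (midpoint (2, 1)).
With z = x + yi, square both sides:
(x - 1)^2 + (y - 2)^2 = (x - 3)^2 + (y - 0)^2
The x^2 and y^2 terms cancel: 4x + (-4)y = 9 - 5 = 4
Simplify: x - y = 1
Locus: Perpendicular bisector of the segment from (1, 2) to (3, 0): the line x - y = 1


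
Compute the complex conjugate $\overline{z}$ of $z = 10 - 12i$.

If z = a + bi, then conjugate(z) = a - bi
conjugate(10 - 12i) = 10 + 12i


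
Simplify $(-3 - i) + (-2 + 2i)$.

(-3 + (-2)) + (-1 + 2)i = -5 + i


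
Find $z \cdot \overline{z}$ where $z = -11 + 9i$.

z * conjugate(z) = |z|^2 = a^2 + b^2
= (-11)^2 + 9^2 = 202


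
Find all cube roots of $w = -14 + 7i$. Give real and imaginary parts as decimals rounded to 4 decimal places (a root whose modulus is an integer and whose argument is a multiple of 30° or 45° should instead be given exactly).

|w| = sqrt(245) ≈ 15.652476, arg(w) ≈ 153.434949°
Root modulus = sqrt(245)^(1/3) ≈ 2.501465
Root arguments: θ_k = (arg(w) + 360°k)/3 for k = 0, 1, ..., 2
Compute each root as (root modulus)(cos θ_k + i sin θ_k) using full-precision intermediates, then round to 4 decimal places.
Roots: 1.5693 + 1.9480i, -2.4716 + 0.3851i, 0.9024 - 2.3330i


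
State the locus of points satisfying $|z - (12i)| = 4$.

|z - z0| = r describes a circle centered at z0 with radius r
Here z0 = 12i and r = 4
Locus: Circle centered at (0, 12) with radius 4


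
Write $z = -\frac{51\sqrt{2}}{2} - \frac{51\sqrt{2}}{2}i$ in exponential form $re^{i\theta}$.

r = |z| = sqrt((-51*sqrt(2)/2)^2 + (-51*sqrt(2)/2)^2) = sqrt(2601/2 + 2601/2) = sqrt(2601) = 51
θ = arctan(b/a) = arctan(-36.0624/-36.0624) (quadrant-adjusted) = 225° = 5π/4
z = 51e^(i*5π/4)


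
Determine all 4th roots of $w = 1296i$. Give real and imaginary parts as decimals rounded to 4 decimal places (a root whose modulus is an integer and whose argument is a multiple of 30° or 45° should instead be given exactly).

|w| = 1296, arg(w) = 90°
Root modulus = 1296^(1/4) = 6
Root arguments: θ_k = (90° + 360°k)/4 for k = 0, 1, ..., 3
Compute each root as (root modulus)(cos θ_k + i sin θ_k) using full-precision intermediates, then round to 4 decimal places.
Roots: 5.5433 + 2.2961i, -2.2961 + 5.5433i, -5.5433 - 2.2961i, 2.2961 - 5.5433i


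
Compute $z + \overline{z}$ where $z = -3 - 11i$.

z + conjugate(z) = (a + bi) + (a - bi) = 2a
= 2 * (-3) = -6


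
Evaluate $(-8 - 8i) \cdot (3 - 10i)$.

(a1*a2 - b1*b2) + (a1*b2 + b1*a2)i
= (-24 - 80) + (80 + (-24))i
= -104 + 56i


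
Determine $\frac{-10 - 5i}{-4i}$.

Multiply numerator and denominator by conjugate (4i):
= (-10 - 5i)(4i) / (0^2 + (-4)^2)
= (20 - 40i) / 16
Divide through by 4: (5 - 10i) / 4
= 5/4 - (5/2)i


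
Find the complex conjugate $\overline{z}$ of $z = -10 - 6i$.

If z = a + bi, then conjugate(z) = a - bi
conjugate(-10 - 6i) = -10 + 6i


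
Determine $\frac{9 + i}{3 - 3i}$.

Multiply numerator and denominator by conjugate (3 + 3i):
= (9 + i)(3 + 3i) / (3^2 + (-3)^2)
= (24 + 30i) / 18
Divide through by 6: (4 + 5i) / 3
= 4/3 + (5/3)i


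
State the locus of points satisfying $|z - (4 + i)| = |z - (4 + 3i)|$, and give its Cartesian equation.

|z - z1| = |z - z2| means z is equidistant from z1 and z2,
i.e. the perpendicular bisector of the segment from (4, 1) to (4, 3) (midpoint (4, 2)).
With z = x + yi, square both sides:
(x - 4)^2 + (y - 1)^2 = (x - 4)^2 + (y - 3)^2
The x^2 and y^2 terms cancel: 0x + 4y = 25 - 17 = 8
Simplify: y = 2
Locus: Perpendicular bisector of the segment from (4, 1) to (4, 3): the line y = 2


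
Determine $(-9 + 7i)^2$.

(a + bi)^2 = a^2 - b^2 + 2abi
= (-9)^2 - 7^2 + 2*(-9)*7i
= 32 - 126i


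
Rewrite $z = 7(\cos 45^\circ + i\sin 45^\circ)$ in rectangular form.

a = r cos θ = 7 * sqrt(2)/2 = 7*sqrt(2)/2
b = r sin θ = 7 * sqrt(2)/2 = 7*sqrt(2)/2
z = 7*sqrt(2)/2 + (7*sqrt(2)/2)i


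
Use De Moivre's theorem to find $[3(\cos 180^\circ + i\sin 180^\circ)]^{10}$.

By De Moivre: z^n = r^n(cos(nθ) + i sin(nθ))
= 3^10(cos(10*180°) + i sin(10*180°))
= 59049(cos 0° + i sin 0°)
= 59049


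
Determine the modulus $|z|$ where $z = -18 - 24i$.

|z| = sqrt(a^2 + b^2) = sqrt((-18)^2 + (-24)^2) = sqrt(900) = 30


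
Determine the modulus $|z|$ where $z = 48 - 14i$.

|z| = sqrt(a^2 + b^2) = sqrt(48^2 + (-14)^2) = sqrt(2500) = 50


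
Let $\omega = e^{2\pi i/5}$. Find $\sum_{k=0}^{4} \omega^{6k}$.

Let ζ = ω^6 = e^(2πi·6/5). Since 5 ∤ 6, ζ ≠ 1.
Sum = Σ_{k=0}^{4} ζ^k = (ζ^5 - 1)/(ζ - 1) = (ω^{6·5} - 1)/(ζ - 1) = (1 - 1)/(ζ - 1) = 0


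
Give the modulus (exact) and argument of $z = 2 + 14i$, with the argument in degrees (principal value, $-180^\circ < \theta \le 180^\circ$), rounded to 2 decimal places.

|z| = sqrt(2^2 + 14^2) = sqrt(200)
arg(z) = arctan(b/a) = arctan(14/2) (quadrant-adjusted) = 81.87°


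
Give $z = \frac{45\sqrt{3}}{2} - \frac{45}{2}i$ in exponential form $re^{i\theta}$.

r = |z| = sqrt((45*sqrt(3)/2)^2 + (-45/2)^2) = sqrt(6075/4 + 2025/4) = sqrt(2025) = 45
θ = arctan(b/a) = arctan(-22.5/38.9711) (quadrant-adjusted) = -30° = -π/6
z = 45e^(-i*π/6)


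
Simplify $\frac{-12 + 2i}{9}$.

Divisor is real, so divide each part by 9:
= -4/3 + (2/9)i


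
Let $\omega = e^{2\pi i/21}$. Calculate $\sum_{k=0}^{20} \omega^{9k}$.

Let ζ = ω^9 = e^(2πi·9/21). Since 21 ∤ 9, ζ ≠ 1.
Sum = Σ_{k=0}^{20} ζ^k = (ζ^21 - 1)/(ζ - 1) = (ω^{9·21} - 1)/(ζ - 1) = (1 - 1)/(ζ - 1) = 0


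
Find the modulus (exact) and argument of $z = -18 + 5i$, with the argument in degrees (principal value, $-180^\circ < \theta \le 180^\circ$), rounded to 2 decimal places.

|z| = sqrt((-18)^2 + 5^2) = sqrt(349)
arg(z) = arctan(b/a) = arctan(5/-18) (quadrant-adjusted) = 164.48°


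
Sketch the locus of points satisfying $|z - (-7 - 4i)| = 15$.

|z - z0| = r describes a circle centered at z0 with radius r
Here z0 = -7 - 4i and r = 15
Locus: Circle centered at (-7, -4) with radius 15


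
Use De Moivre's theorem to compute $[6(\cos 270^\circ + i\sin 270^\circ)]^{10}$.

By De Moivre: z^n = r^n(cos(nθ) + i sin(nθ))
= 6^10(cos(10*270°) + i sin(10*270°))
= 60466176(cos 180° + i sin 180°)
= -60466176


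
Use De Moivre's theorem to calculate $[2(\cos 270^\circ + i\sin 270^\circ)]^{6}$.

By De Moivre: z^n = r^n(cos(nθ) + i sin(nθ))
= 2^6(cos(6*270°) + i sin(6*270°))
= 64(cos 180° + i sin 180°)
= -64


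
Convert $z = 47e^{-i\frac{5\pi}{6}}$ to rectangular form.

a = r cos θ = 47 * -sqrt(3)/2 = -47*sqrt(3)/2
b = r sin θ = 47 * -1/2 = -47/2
z = -47*sqrt(3)/2 - (47/2)i


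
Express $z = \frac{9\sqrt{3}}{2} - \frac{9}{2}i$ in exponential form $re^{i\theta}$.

r = |z| = sqrt((9*sqrt(3)/2)^2 + (-9/2)^2) = sqrt(243/4 + 81/4) = sqrt(81) = 9
θ = arctan(b/a) = arctan(-4.5/7.7942) (quadrant-adjusted) = -30° = -π/6
z = 9e^(-i*π/6)


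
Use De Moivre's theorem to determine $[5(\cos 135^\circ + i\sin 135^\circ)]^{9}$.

By De Moivre: z^n = r^n(cos(nθ) + i sin(nθ))
= 5^9(cos(9*135°) + i sin(9*135°))
= 1953125(cos 135° + i sin 135°)
= -1953125*sqrt(2)/2 + (1953125*sqrt(2)/2)i


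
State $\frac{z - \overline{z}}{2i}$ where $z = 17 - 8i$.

z - conjugate(z) = 2bi
(z - conjugate(z))/(2i) = 2bi/(2i) = b = -8
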